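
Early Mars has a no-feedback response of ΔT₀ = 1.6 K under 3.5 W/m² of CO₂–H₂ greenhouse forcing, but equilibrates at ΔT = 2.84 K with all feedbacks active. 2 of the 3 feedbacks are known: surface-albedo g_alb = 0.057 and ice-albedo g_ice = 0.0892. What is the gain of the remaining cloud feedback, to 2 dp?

0.29

Amplification A = ΔT/ΔT₀ = 2.84/1.6 = 1.775.
Total gain g = 1 − 1/A = 1 − 1/1.775 = 0.4366.
Known gains sum to 0.057 + 0.0892 = 0.1462.
g_cld = 0.4366 − 0.1462 = 0.29.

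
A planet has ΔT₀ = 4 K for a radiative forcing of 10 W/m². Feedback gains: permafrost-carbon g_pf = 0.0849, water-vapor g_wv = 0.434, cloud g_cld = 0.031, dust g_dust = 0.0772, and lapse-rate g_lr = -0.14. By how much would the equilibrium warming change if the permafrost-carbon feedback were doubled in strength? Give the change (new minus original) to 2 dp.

1.55 K

Original: g = 0.4871, ΔT = 4/(1−0.4871) = 7.7988 K.
With doubled permafrost-carbon: g' = 0.572, ΔT' = 4/(1−0.572) = 9.3458 K.
Change = 9.3458 − 7.7988 = 1.55 K.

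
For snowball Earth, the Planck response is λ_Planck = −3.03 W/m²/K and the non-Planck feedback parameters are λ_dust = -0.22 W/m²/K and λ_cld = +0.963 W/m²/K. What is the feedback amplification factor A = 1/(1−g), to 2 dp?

Convert to gains: g_dust = -0.22/3.03 = -0.07261; g_cld = 0.963/3.03 = 0.3178.
Total gain g = 0.24519.
A = 1/(1 − 0.24519) = 1.32.

1.32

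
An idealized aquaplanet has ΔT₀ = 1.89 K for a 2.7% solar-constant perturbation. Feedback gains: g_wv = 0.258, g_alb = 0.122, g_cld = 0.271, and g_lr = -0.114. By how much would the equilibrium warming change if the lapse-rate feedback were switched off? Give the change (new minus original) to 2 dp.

1.33 K

Original: g = 0.537, ΔT = 1.89/(1−0.537) = 4.0821 K.
Without lapse-rate: g' = 0.651, ΔT' = 1.89/(1−0.651) = 5.4155 K.
Change = 5.4155 − 4.0821 = 1.33 K.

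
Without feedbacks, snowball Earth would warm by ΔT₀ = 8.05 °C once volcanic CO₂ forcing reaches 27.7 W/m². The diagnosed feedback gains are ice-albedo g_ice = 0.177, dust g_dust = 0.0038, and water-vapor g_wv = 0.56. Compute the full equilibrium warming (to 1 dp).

Total gain g = 0.177 + 0.0038 + 0.56 = 0.7408.
Amplification A = 1/(1 − 0.7408) = 3.858.
ΔT = 8.05 × 3.858 = 31.1 °C.

31.1 °C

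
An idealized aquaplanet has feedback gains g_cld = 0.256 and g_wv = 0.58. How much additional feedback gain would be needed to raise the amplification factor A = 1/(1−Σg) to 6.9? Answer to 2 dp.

0.02

Current total gain = 0.836.
Target gain for A = 6.9: g* = 1 − 1/6.9 = 0.8551.
Additional gain needed = 0.8551 − 0.836 = 0.02.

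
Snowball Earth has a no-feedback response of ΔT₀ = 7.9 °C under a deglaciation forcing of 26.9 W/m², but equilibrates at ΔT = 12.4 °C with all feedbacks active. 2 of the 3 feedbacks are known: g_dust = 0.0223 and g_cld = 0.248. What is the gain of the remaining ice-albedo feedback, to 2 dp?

0.09

Amplification A = ΔT/ΔT₀ = 12.4/7.9 = 1.57.
Total gain g = 1 − 1/A = 1 − 1/1.57 = 0.3631.
Known gains sum to 0.0223 + 0.248 = 0.2703.
g_ice = 0.3631 − 0.2703 = 0.09.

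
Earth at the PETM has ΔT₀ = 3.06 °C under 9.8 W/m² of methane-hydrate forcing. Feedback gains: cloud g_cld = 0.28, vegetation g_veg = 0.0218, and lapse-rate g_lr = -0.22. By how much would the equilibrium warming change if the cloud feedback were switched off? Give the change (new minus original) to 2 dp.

-0.78 °C

Original: g = 0.0818, ΔT = 3.06/(1−0.0818) = 3.3326 °C.
Without cloud: g' = -0.1982, ΔT' = 3.06/(1+0.1982) = 2.5538 °C.
Change = 2.5538 − 3.3326 = -0.78 °C.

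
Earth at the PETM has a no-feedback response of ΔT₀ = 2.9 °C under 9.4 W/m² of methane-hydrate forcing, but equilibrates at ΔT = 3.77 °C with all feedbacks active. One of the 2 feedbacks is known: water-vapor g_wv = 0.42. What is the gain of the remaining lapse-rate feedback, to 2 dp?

Amplification A = ΔT/ΔT₀ = 3.77/2.9 = 1.3.
Total gain g = 1 − 1/A = 1 − 1/1.3 = 0.2308.
The known gain is 0.42.
g_lr = 0.2308 − 0.42 = -0.19.

-0.19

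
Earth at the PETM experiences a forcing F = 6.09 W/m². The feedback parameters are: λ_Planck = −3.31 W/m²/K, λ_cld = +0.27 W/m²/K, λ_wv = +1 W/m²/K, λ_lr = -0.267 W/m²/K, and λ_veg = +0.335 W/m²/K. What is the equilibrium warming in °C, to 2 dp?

3.09 °C

Net feedback parameter λ = (−3.31) + (+0.27) + (+1) + (-0.267) + (+0.335) = -1.972 W/m²/K.
ΔT = −F/λ = −6.09/(-1.972) = 3.09 °C.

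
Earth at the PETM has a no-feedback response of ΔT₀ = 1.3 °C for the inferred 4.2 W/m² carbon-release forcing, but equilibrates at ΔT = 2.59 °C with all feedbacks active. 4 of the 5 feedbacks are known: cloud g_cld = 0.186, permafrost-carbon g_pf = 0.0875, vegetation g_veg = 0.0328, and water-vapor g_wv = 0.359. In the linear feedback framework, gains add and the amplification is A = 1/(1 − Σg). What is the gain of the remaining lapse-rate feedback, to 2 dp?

Amplification A = ΔT/ΔT₀ = 2.59/1.3 = 1.992.
Total gain g = 1 − 1/A = 1 − 1/1.992 = 0.498.
Known gains sum to 0.186 + 0.0875 + 0.0328 + 0.359 = 0.6653.
g_lr = 0.498 − 0.6653 = -0.17.

-0.17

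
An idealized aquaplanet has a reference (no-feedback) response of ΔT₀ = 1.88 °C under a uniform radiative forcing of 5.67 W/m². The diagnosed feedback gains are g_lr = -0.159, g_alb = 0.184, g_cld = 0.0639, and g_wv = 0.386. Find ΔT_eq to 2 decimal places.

3.58 °C

Total gain g = -0.159 + 0.184 + 0.0639 + 0.386 = 0.4749.
Amplification A = 1/(1 − 0.4749) = 1.904.
ΔT = 1.88 × 1.904 = 3.58 °C.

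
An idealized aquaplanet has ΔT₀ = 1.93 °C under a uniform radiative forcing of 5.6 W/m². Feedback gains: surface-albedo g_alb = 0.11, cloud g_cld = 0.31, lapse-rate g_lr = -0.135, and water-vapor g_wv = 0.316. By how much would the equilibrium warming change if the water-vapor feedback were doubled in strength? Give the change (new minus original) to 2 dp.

18.42 °C

Original: g = 0.601, ΔT = 1.93/(1−0.601) = 4.8371 °C.
With doubled water-vapor: g' = 0.917, ΔT' = 1.93/(1−0.917) = 23.2530 °C.
Change = 23.2530 − 4.8371 = 18.42 °C.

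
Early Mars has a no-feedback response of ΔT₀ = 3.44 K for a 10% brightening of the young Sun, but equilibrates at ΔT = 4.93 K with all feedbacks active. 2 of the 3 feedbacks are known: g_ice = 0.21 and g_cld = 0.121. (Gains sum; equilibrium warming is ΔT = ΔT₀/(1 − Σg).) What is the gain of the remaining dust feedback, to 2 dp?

-0.03

Amplification A = ΔT/ΔT₀ = 4.93/3.44 = 1.433.
Total gain g = 1 − 1/A = 1 − 1/1.433 = 0.3022.
Known gains sum to 0.21 + 0.121 = 0.331.
g_dust = 0.3022 − 0.331 = -0.03.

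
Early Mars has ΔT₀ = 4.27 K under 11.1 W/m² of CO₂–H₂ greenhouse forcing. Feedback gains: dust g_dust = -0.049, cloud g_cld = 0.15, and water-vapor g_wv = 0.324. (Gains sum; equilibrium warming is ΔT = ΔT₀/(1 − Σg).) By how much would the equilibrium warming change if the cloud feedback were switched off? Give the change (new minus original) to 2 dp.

-1.54 K

Original: g = 0.425, ΔT = 4.27/(1−0.425) = 7.4261 K.
Without cloud: g' = 0.275, ΔT' = 4.27/(1−0.275) = 5.8897 K.
Change = 5.8897 − 7.4261 = -1.54 K.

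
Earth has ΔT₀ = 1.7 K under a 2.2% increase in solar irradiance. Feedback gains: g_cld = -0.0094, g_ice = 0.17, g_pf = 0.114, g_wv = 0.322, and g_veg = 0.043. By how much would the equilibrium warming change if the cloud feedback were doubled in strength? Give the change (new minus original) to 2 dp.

-0.12 K

Original: g = 0.6396, ΔT = 1.7/(1−0.6396) = 4.7170 K.
With doubled cloud: g' = 0.6302, ΔT' = 1.7/(1−0.6302) = 4.5971 K.
Change = 4.5971 − 4.7170 = -0.12 K.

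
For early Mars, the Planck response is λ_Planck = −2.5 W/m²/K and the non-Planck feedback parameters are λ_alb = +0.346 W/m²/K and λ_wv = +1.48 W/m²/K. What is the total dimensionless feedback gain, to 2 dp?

Convert to gains: g_alb = 0.346/2.5 = 0.1384; g_wv = 1.48/2.5 = 0.592.
Total gain g = 0.7304.

0.73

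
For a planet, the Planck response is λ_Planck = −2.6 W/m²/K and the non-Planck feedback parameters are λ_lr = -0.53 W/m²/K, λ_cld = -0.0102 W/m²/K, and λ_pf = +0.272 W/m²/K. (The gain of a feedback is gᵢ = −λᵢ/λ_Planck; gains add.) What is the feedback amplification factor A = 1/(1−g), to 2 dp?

Convert to gains: g_lr = -0.53/2.6 = -0.2038; g_cld = -0.0102/2.6 = -0.003923; g_pf = 0.272/2.6 = 0.1046.
Total gain g = -0.103123.
A = 1/(1 + 0.103123) = 0.91.

0.91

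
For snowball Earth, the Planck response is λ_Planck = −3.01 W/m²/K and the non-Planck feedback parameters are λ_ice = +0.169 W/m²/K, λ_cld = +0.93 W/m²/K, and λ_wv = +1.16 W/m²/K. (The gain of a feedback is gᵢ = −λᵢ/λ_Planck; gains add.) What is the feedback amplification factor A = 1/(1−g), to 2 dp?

Convert to gains: g_ice = 0.169/3.01 = 0.05615; g_cld = 0.93/3.01 = 0.309; g_wv = 1.16/3.01 = 0.3854.
Total gain g = 0.75055.
A = 1/(1 − 0.75055) = 4.01.

4.01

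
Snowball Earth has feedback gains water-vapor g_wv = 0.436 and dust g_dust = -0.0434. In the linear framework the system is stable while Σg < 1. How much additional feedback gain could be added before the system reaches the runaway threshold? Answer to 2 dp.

Current total gain = 0.436 − 0.0434 = 0.3926.
Margin to runaway = 1 − 0.3926 = 0.61.

0.61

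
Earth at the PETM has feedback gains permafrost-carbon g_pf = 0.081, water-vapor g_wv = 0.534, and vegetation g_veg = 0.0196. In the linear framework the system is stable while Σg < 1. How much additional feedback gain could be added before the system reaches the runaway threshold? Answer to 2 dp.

0.37

Current total gain = 0.081 + 0.534 + 0.0196 = 0.6346.
Margin to runaway = 1 − 0.6346 = 0.37.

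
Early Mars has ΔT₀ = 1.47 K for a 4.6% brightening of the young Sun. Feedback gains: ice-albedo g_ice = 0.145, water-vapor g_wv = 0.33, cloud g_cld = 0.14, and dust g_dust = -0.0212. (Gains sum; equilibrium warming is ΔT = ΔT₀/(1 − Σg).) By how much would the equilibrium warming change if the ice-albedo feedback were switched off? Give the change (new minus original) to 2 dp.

-0.95 K

Original: g = 0.5938, ΔT = 1.47/(1−0.5938) = 3.6189 K.
Without ice-albedo: g' = 0.4488, ΔT' = 1.47/(1−0.4488) = 2.6669 K.
Change = 2.6669 − 3.6189 = -0.95 K.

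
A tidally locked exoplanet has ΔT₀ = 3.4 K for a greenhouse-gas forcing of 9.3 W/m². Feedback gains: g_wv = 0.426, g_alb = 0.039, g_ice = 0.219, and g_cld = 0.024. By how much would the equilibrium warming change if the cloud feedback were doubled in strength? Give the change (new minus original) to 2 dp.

1.04 K

Original: g = 0.708, ΔT = 3.4/(1−0.708) = 11.6438 K.
With doubled cloud: g' = 0.732, ΔT' = 3.4/(1−0.732) = 12.6866 K.
Change = 12.6866 − 11.6438 = 1.04 K.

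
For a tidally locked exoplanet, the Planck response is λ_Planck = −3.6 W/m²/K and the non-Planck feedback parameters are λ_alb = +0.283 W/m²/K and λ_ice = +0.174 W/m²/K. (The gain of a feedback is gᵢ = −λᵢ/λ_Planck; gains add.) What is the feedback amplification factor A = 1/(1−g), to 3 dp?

Convert to gains: g_alb = 0.283/3.6 = 0.07861; g_ice = 0.174/3.6 = 0.04833.
Total gain g = 0.12694.
A = 1/(1 − 0.12694) = 1.145.

1.145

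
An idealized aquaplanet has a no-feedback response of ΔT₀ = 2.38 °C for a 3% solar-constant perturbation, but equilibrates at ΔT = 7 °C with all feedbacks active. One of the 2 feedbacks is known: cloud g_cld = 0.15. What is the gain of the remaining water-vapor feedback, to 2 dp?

0.51

Amplification A = ΔT/ΔT₀ = 7/2.38 = 2.941.
Total gain g = 1 − 1/A = 1 − 1/2.941 = 0.66.
The known gain is 0.15.
g_wv = 0.66 − 0.15 = 0.51.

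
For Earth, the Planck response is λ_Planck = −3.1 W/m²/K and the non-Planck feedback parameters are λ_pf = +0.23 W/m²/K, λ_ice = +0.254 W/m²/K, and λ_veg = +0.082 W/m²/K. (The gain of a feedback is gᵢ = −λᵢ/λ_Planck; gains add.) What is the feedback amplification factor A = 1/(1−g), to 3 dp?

1.223

Convert to gains: g_pf = 0.23/3.1 = 0.07419; g_ice = 0.254/3.1 = 0.08194; g_veg = 0.082/3.1 = 0.02645.
Total gain g = 0.18258.
A = 1/(1 − 0.18258) = 1.223.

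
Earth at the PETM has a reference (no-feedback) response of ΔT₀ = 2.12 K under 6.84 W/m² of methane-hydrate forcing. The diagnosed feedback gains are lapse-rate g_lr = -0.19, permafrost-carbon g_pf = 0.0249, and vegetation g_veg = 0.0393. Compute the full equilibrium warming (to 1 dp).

Total gain g = -0.19 + 0.0249 + 0.0393 = -0.1258.
Amplification A = 1/(1 + 0.1258) = 0.8883.
ΔT = 2.12 × 0.8883 = 1.9 K.

1.9 K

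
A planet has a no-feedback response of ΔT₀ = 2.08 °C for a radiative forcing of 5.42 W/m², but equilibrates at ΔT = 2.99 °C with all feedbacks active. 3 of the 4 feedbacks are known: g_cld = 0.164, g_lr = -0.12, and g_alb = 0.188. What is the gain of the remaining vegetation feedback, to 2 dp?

0.07

Amplification A = ΔT/ΔT₀ = 2.99/2.08 = 1.438.
Total gain g = 1 − 1/A = 1 − 1/1.438 = 0.3046.
Known gains sum to 0.164 − 0.12 + 0.188 = 0.232.
g_veg = 0.3046 − 0.232 = 0.07.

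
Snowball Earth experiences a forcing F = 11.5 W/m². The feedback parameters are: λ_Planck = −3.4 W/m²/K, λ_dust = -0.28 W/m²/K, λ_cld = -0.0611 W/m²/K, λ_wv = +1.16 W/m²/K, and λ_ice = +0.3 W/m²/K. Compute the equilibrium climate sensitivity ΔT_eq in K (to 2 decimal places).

Net feedback parameter λ = (−3.4) + (-0.28) + (-0.0611) + (+1.16) + (+0.3) = -2.2811 W/m²/K.
ΔT = −F/λ = −11.5/(-2.2811) = 5.04 K.

5.04 K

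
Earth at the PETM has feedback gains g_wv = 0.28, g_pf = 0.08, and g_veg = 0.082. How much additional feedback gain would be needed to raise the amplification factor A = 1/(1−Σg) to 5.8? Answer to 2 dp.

0.39

Current total gain = 0.442.
Target gain for A = 5.8: g* = 1 − 1/5.8 = 0.8276.
Additional gain needed = 0.8276 − 0.442 = 0.39.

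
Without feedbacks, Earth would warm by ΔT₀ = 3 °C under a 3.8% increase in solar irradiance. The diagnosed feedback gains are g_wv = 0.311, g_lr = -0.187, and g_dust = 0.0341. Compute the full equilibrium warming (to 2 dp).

Total gain g = 0.311 − 0.187 + 0.0341 = 0.1581.
Amplification A = 1/(1 − 0.1581) = 1.188.
ΔT = 3 × 1.188 = 3.56 °C.

3.56 °C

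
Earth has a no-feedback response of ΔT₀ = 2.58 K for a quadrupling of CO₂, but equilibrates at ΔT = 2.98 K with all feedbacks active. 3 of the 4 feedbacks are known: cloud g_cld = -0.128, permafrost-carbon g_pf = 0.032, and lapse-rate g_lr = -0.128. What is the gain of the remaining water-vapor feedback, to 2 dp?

0.36

Amplification A = ΔT/ΔT₀ = 2.98/2.58 = 1.155.
Total gain g = 1 − 1/A = 1 − 1/1.155 = 0.1342.
Known gains sum to -0.128 + 0.032 − 0.128 = -0.224.
g_wv = 0.1342 + 0.224 = 0.36.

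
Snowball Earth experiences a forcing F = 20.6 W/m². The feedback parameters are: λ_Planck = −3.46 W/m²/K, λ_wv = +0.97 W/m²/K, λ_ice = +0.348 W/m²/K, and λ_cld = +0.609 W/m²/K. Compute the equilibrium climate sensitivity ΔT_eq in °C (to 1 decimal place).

Net feedback parameter λ = (−3.46) + (+0.97) + (+0.348) + (+0.609) = -1.533 W/m²/K.
ΔT = −F/λ = −20.6/(-1.533) = 13.4 °C.

13.4 °C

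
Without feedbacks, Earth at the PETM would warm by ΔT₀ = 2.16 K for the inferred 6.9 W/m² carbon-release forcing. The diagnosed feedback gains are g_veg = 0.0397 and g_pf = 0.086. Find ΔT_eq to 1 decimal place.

Total gain g = 0.0397 + 0.086 = 0.1257.
Amplification A = 1/(1 − 0.1257) = 1.144.
ΔT = 2.16 × 1.144 = 2.5 K.

2.5 K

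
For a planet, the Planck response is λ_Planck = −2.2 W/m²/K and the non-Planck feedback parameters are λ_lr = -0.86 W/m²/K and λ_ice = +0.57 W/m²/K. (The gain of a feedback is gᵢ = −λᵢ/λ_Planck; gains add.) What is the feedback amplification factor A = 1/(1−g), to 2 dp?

0.88

Convert to gains: g_lr = -0.86/2.2 = -0.3909; g_ice = 0.57/2.2 = 0.2591.
Total gain g = -0.1318.
A = 1/(1 + 0.1318) = 0.88.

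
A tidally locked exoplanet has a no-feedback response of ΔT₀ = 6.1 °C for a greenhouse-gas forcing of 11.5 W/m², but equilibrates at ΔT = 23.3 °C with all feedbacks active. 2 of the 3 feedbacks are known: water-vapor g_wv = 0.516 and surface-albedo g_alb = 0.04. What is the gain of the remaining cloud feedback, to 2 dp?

0.18

Amplification A = ΔT/ΔT₀ = 23.3/6.1 = 3.82.
Total gain g = 1 − 1/A = 1 − 1/3.82 = 0.7382.
Known gains sum to 0.516 + 0.04 = 0.556.
g_cld = 0.7382 − 0.556 = 0.18.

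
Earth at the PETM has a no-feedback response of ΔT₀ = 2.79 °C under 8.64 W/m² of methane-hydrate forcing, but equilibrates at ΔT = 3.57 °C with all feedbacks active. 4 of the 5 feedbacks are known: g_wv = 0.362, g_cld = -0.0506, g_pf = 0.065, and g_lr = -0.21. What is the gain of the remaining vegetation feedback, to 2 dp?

Amplification A = ΔT/ΔT₀ = 3.57/2.79 = 1.28.
Total gain g = 1 − 1/A = 1 − 1/1.28 = 0.2188.
Known gains sum to 0.362 − 0.0506 + 0.065 − 0.21 = 0.1664.
g_veg = 0.2188 − 0.1664 = 0.05.

0.05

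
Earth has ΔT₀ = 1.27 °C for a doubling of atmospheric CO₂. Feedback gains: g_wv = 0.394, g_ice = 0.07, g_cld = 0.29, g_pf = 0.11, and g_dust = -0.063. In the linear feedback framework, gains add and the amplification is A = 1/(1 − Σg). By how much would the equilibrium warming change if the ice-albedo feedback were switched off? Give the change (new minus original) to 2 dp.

Original: g = 0.801, ΔT = 1.27/(1−0.801) = 6.3819 °C.
Without ice-albedo: g' = 0.731, ΔT' = 1.27/(1−0.731) = 4.7212 °C.
Change = 4.7212 − 6.3819 = -1.66 °C.

-1.66 °C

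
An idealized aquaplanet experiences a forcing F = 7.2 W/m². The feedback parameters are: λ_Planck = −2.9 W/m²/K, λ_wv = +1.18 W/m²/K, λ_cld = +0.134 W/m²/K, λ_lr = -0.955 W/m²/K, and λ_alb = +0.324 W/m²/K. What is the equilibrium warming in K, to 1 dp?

3.2 K

Net feedback parameter λ = (−2.9) + (+1.18) + (+0.134) + (-0.955) + (+0.324) = -2.217 W/m²/K.
ΔT = −F/λ = −7.2/(-2.217) = 3.2 K.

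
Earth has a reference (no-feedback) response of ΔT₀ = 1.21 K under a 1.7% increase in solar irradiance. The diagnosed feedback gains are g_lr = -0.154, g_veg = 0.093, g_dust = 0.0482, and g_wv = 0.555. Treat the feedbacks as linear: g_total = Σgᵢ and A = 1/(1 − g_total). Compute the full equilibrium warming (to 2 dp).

Total gain g = -0.154 + 0.093 + 0.0482 + 0.555 = 0.5422.
Amplification A = 1/(1 − 0.5422) = 2.184.
ΔT = 1.21 × 2.184 = 2.64 K.

2.64 K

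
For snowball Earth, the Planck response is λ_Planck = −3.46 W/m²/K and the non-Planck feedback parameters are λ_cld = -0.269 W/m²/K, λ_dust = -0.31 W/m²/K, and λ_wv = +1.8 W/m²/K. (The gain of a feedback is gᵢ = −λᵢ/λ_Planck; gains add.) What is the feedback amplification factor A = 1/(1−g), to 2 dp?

Convert to gains: g_cld = -0.269/3.46 = -0.07775; g_dust = -0.31/3.46 = -0.0896; g_wv = 1.8/3.46 = 0.5202.
Total gain g = 0.35285.
A = 1/(1 − 0.35285) = 1.55.

1.55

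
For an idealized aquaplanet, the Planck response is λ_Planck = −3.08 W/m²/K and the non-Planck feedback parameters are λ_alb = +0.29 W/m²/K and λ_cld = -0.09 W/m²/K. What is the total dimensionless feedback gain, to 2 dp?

0.06

Convert to gains: g_alb = 0.29/3.08 = 0.09416; g_cld = -0.09/3.08 = -0.02922.
Total gain g = 0.06494.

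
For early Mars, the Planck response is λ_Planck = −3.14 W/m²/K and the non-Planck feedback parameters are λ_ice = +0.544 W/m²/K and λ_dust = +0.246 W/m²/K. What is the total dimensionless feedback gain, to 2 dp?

0.25

Convert to gains: g_ice = 0.544/3.14 = 0.1732; g_dust = 0.246/3.14 = 0.07834.
Total gain g = 0.25154.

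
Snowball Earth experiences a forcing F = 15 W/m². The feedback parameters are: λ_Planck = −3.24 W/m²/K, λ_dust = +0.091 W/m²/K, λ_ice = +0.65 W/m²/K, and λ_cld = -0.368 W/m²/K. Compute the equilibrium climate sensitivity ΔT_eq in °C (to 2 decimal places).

5.23 °C

Net feedback parameter λ = (−3.24) + (+0.091) + (+0.65) + (-0.368) = -2.867 W/m²/K.
ΔT = −F/λ = −15/(-2.867) = 5.23 °C.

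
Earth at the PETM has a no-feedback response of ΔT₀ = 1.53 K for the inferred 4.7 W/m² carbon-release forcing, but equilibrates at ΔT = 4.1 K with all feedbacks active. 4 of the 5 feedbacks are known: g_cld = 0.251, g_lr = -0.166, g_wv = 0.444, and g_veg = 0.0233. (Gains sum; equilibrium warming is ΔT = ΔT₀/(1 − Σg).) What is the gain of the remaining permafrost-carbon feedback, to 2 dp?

0.07

Amplification A = ΔT/ΔT₀ = 4.1/1.53 = 2.68.
Total gain g = 1 − 1/A = 1 − 1/2.68 = 0.6269.
Known gains sum to 0.251 − 0.166 + 0.444 + 0.0233 = 0.5523.
g_pf = 0.6269 − 0.5523 = 0.07.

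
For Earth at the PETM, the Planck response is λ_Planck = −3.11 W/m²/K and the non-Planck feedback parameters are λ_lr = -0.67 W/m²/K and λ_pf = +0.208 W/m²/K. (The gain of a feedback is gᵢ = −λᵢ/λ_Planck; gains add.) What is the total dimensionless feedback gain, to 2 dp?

-0.15

Convert to gains: g_lr = -0.67/3.11 = -0.2154; g_pf = 0.208/3.11 = 0.06688.
Total gain g = -0.14852.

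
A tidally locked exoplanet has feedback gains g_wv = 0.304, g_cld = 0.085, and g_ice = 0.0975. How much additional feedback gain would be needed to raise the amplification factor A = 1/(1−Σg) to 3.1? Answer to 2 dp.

0.19

Current total gain = 0.4865.
Target gain for A = 3.1: g* = 1 − 1/3.1 = 0.6774.
Additional gain needed = 0.6774 − 0.4865 = 0.19.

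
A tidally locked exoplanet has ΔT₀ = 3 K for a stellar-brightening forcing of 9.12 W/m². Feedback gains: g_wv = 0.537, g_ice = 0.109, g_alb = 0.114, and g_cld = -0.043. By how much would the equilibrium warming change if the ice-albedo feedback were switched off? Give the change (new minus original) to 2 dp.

Original: g = 0.717, ΔT = 3/(1−0.717) = 10.6007 K.
Without ice-albedo: g' = 0.608, ΔT' = 3/(1−0.608) = 7.6531 K.
Change = 7.6531 − 10.6007 = -2.95 K.

-2.95 K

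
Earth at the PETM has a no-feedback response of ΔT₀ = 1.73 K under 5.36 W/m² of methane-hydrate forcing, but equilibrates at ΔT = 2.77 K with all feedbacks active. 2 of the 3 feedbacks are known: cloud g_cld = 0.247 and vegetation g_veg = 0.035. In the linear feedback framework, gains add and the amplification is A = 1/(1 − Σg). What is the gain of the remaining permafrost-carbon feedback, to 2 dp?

0.09

Amplification A = ΔT/ΔT₀ = 2.77/1.73 = 1.601.
Total gain g = 1 − 1/A = 1 − 1/1.601 = 0.3754.
Known gains sum to 0.247 + 0.035 = 0.282.
g_pf = 0.3754 − 0.282 = 0.09.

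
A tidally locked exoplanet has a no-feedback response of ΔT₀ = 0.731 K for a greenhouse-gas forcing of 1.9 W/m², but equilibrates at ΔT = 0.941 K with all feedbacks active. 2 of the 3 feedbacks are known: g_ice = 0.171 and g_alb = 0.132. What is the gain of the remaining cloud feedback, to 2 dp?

Amplification A = ΔT/ΔT₀ = 0.941/0.731 = 1.287.
Total gain g = 1 − 1/A = 1 − 1/1.287 = 0.223.
Known gains sum to 0.171 + 0.132 = 0.303.
g_cld = 0.223 − 0.303 = -0.08.

-0.08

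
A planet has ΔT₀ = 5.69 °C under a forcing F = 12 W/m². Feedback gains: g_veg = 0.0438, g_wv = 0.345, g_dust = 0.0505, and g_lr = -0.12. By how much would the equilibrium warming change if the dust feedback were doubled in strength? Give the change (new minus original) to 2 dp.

Original: g = 0.3193, ΔT = 5.69/(1−0.3193) = 8.3590 °C.
With doubled dust: g' = 0.3698, ΔT' = 5.69/(1−0.3698) = 9.0289 °C.
Change = 9.0289 − 8.3590 = 0.67 °C.

0.67 °C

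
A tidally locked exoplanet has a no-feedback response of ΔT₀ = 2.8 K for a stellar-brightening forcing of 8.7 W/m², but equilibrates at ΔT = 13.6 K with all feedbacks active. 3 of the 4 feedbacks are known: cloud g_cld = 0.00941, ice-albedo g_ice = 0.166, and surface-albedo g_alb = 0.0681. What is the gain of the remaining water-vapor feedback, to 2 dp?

0.55

Amplification A = ΔT/ΔT₀ = 13.6/2.8 = 4.857.
Total gain g = 1 − 1/A = 1 − 1/4.857 = 0.7941.
Known gains sum to 0.00941 + 0.166 + 0.0681 = 0.24351.
g_wv = 0.7941 − 0.24351 = 0.55.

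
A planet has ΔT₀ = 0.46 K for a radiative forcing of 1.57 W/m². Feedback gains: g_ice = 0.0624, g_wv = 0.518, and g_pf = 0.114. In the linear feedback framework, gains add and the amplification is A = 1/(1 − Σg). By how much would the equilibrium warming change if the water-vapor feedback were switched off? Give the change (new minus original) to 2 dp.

-0.95 K

Original: g = 0.6944, ΔT = 0.46/(1−0.6944) = 1.5052 K.
Without water-vapor: g' = 0.1764, ΔT' = 0.46/(1−0.1764) = 0.5585 K.
Change = 0.5585 − 1.5052 = -0.95 K.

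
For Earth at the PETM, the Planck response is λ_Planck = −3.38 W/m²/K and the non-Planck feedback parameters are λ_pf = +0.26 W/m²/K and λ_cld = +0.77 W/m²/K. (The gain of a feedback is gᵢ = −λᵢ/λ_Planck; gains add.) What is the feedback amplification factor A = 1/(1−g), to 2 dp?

1.44

Convert to gains: g_pf = 0.26/3.38 = 0.07692; g_cld = 0.77/3.38 = 0.2278.
Total gain g = 0.30472.
A = 1/(1 − 0.30472) = 1.44.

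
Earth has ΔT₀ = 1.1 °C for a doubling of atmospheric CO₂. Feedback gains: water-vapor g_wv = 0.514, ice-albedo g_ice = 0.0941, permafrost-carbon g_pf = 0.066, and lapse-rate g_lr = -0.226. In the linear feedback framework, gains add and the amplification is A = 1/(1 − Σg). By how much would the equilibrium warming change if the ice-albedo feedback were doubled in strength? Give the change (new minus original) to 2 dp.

Original: g = 0.4481, ΔT = 1.1/(1−0.4481) = 1.9931 °C.
With doubled ice-albedo: g' = 0.5422, ΔT' = 1.1/(1−0.5422) = 2.4028 °C.
Change = 2.4028 − 1.9931 = 0.41 °C.

0.41 °C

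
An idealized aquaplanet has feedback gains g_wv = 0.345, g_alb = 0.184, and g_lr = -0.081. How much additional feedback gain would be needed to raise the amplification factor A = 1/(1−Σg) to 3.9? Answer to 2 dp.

Current total gain = 0.448.
Target gain for A = 3.9: g* = 1 − 1/3.9 = 0.7436.
Additional gain needed = 0.7436 − 0.448 = 0.30.

0.30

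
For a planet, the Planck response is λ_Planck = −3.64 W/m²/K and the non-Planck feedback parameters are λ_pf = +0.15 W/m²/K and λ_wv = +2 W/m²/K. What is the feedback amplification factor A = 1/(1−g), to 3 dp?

2.443

Convert to gains: g_pf = 0.15/3.64 = 0.04121; g_wv = 2/3.64 = 0.5495.
Total gain g = 0.59071.
A = 1/(1 − 0.59071) = 2.443.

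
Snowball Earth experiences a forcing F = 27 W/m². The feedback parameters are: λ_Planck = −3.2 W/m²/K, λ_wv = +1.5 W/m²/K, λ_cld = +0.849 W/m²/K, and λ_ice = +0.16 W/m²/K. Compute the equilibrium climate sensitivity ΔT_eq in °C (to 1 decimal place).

Net feedback parameter λ = (−3.2) + (+1.5) + (+0.849) + (+0.16) = -0.691 W/m²/K.
ΔT = −F/λ = −27/(-0.691) = 39.1 °C.

39.1 °C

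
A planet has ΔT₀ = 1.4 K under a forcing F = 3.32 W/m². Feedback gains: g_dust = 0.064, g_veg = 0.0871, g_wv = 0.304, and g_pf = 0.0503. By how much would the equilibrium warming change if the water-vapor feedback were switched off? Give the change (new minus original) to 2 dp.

-1.08 K

Original: g = 0.5054, ΔT = 1.4/(1−0.5054) = 2.8306 K.
Without water-vapor: g' = 0.2014, ΔT' = 1.4/(1−0.2014) = 1.7531 K.
Change = 1.7531 − 2.8306 = -1.08 K.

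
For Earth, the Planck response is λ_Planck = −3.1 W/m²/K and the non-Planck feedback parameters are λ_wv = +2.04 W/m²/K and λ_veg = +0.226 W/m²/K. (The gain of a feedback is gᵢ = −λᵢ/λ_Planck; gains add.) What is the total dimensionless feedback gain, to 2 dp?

0.73

Convert to gains: g_wv = 2.04/3.1 = 0.6581; g_veg = 0.226/3.1 = 0.0729.
Total gain g = 0.731.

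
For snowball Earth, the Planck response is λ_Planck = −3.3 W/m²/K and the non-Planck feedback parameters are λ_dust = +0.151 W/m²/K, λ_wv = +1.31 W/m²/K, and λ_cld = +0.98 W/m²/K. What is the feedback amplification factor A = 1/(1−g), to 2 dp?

Convert to gains: g_dust = 0.151/3.3 = 0.04576; g_wv = 1.31/3.3 = 0.397; g_cld = 0.98/3.3 = 0.297.
Total gain g = 0.73976.
A = 1/(1 − 0.73976) = 3.84.

3.84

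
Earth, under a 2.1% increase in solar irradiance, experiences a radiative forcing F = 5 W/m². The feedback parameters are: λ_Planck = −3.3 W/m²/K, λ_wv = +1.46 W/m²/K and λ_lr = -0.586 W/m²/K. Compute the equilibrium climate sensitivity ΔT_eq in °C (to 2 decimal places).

2.06 °C

Net feedback parameter λ = (−3.3) + (+1.46) + (-0.586) = -2.426 W/m²/K.
ΔT = −F/λ = −5/(-2.426) = 2.06 °C.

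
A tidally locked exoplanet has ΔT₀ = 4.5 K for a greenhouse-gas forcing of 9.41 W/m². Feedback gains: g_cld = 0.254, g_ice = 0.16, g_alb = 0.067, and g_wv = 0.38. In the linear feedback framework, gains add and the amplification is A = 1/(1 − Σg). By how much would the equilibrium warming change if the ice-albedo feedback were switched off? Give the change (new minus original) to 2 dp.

-17.32 K

Original: g = 0.861, ΔT = 4.5/(1−0.861) = 32.3741 K.
Without ice-albedo: g' = 0.701, ΔT' = 4.5/(1−0.701) = 15.0502 K.
Change = 15.0502 − 32.3741 = -17.32 K.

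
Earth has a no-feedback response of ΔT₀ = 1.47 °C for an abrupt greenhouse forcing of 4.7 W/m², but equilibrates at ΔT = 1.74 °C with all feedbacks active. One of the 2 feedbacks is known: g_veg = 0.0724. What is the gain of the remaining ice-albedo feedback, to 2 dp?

0.08

Amplification A = ΔT/ΔT₀ = 1.74/1.47 = 1.184.
Total gain g = 1 − 1/A = 1 − 1/1.184 = 0.1554.
The known gain is 0.0724.
g_ice = 0.1554 − 0.0724 = 0.08.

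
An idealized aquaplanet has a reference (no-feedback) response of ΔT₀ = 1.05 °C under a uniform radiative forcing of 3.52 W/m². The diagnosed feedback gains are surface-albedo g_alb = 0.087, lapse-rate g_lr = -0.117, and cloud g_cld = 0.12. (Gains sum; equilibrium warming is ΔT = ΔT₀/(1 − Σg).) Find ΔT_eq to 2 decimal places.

Total gain g = 0.087 − 0.117 + 0.12 = 0.09.
Amplification A = 1/(1 − 0.09) = 1.099.
ΔT = 1.05 × 1.099 = 1.15 °C.

1.15 °C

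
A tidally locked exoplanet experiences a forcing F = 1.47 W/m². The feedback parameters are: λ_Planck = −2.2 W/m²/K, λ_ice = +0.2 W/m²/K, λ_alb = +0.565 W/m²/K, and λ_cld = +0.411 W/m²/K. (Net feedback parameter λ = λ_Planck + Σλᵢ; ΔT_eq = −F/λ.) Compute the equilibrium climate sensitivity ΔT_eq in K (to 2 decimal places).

Net feedback parameter λ = (−2.2) + (+0.2) + (+0.565) + (+0.411) = -1.024 W/m²/K.
ΔT = −F/λ = −1.47/(-1.024) = 1.44 K.

1.44 K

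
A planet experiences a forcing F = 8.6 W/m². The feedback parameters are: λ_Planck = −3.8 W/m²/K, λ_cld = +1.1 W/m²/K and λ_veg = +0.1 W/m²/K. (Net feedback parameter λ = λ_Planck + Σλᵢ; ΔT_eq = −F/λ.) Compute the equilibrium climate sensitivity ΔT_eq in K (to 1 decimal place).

3.3 K

Net feedback parameter λ = (−3.8) + (+1.1) + (+0.1) = -2.6 W/m²/K.
ΔT = −F/λ = −8.6/(-2.6) = 3.3 K.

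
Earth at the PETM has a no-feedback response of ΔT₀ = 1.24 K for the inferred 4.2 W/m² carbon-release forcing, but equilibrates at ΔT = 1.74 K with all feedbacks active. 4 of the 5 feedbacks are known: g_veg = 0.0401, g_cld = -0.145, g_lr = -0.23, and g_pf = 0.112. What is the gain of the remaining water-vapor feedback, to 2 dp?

0.51

Amplification A = ΔT/ΔT₀ = 1.74/1.24 = 1.403.
Total gain g = 1 − 1/A = 1 − 1/1.403 = 0.2872.
Known gains sum to 0.0401 − 0.145 − 0.23 + 0.112 = -0.2229.
g_wv = 0.2872 + 0.2229 = 0.51.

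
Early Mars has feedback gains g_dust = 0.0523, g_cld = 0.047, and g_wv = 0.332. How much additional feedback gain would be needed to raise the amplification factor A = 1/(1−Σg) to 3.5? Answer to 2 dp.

0.28

Current total gain = 0.4313.
Target gain for A = 3.5: g* = 1 − 1/3.5 = 0.7143.
Additional gain needed = 0.7143 − 0.4313 = 0.28.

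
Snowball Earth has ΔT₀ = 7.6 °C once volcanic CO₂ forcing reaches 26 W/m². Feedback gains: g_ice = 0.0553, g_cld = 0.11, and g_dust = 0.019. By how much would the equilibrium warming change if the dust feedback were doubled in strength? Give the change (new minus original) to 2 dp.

Original: g = 0.1843, ΔT = 7.6/(1−0.1843) = 9.3172 °C.
With doubled dust: g' = 0.2033, ΔT' = 7.6/(1−0.2033) = 9.5393 °C.
Change = 9.5393 − 9.3172 = 0.22 °C.

0.22 °C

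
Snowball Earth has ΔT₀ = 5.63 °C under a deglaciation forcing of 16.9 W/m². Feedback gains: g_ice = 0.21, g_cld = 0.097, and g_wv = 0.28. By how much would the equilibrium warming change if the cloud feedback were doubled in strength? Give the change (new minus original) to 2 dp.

Original: g = 0.587, ΔT = 5.63/(1−0.587) = 13.6320 °C.
With doubled cloud: g' = 0.684, ΔT' = 5.63/(1−0.684) = 17.8165 °C.
Change = 17.8165 − 13.6320 = 4.18 °C.

4.18 °C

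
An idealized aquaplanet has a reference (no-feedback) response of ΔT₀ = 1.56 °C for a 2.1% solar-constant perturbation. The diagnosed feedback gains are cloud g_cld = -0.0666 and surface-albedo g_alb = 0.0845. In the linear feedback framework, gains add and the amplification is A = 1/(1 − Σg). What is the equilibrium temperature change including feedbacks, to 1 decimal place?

Total gain g = -0.0666 + 0.0845 = 0.0179.
Amplification A = 1/(1 − 0.0179) = 1.018.
ΔT = 1.56 × 1.018 = 1.6 °C.

1.6 °C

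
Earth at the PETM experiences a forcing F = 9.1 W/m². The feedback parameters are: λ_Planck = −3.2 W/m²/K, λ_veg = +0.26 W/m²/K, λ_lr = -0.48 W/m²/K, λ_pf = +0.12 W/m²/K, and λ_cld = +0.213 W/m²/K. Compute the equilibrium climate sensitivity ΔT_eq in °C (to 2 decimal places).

Net feedback parameter λ = (−3.2) + (+0.26) + (-0.48) + (+0.12) + (+0.213) = -3.087 W/m²/K.
ΔT = −F/λ = −9.1/(-3.087) = 2.95 °C.

2.95 °C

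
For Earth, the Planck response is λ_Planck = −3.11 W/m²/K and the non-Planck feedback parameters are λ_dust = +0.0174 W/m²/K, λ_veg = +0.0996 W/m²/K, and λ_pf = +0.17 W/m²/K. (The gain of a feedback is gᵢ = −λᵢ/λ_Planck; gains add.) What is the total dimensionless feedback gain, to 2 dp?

Convert to gains: g_dust = 0.0174/3.11 = 0.005595; g_veg = 0.0996/3.11 = 0.03203; g_pf = 0.17/3.11 = 0.05466.
Total gain g = 0.092285.

0.09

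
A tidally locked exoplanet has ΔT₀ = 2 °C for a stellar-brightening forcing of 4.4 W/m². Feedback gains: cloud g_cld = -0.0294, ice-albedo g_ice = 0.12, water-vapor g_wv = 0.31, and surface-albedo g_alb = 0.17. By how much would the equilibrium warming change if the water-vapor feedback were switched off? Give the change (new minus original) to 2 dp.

-1.95 °C

Original: g = 0.5706, ΔT = 2/(1−0.5706) = 4.6577 °C.
Without water-vapor: g' = 0.2606, ΔT' = 2/(1−0.2606) = 2.7049 °C.
Change = 2.7049 − 4.6577 = -1.95 °C.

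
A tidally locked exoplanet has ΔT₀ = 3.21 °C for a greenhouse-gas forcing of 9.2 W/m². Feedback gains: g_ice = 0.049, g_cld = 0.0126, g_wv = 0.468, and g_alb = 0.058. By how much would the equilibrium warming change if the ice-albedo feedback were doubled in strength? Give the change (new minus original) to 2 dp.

1.05 °C

Original: g = 0.5876, ΔT = 3.21/(1−0.5876) = 7.7837 °C.
With doubled ice-albedo: g' = 0.6366, ΔT' = 3.21/(1−0.6366) = 8.8332 °C.
Change = 8.8332 − 7.7837 = 1.05 °C.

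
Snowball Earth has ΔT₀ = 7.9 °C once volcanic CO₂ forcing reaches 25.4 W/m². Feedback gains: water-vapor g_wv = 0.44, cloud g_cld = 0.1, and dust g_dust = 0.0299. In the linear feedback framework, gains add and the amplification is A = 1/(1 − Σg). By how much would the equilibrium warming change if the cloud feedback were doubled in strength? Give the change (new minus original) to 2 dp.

Original: g = 0.5699, ΔT = 7.9/(1−0.5699) = 18.3678 °C.
With doubled cloud: g' = 0.6699, ΔT' = 7.9/(1−0.6699) = 23.9321 °C.
Change = 23.9321 − 18.3678 = 5.56 °C.

5.56 °C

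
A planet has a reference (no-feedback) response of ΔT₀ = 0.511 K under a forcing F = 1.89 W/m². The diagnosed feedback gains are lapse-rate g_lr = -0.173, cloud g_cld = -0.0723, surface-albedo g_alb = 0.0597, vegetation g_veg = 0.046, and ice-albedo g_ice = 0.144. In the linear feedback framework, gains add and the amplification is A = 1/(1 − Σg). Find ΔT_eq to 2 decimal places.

0.51 K

Total gain g = -0.173 − 0.0723 + 0.0597 + 0.046 + 0.144 = 0.0044.
Amplification A = 1/(1 − 0.0044) = 1.004.
ΔT = 0.511 × 1.004 = 0.51 K.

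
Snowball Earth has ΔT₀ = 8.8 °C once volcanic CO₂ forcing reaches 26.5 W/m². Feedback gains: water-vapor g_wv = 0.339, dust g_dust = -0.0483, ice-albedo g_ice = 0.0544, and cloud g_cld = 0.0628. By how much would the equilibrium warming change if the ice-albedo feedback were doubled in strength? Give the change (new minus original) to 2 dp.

Original: g = 0.4079, ΔT = 8.8/(1−0.4079) = 14.8624 °C.
With doubled ice-albedo: g' = 0.4623, ΔT' = 8.8/(1−0.4623) = 16.3660 °C.
Change = 16.3660 − 14.8624 = 1.50 °C.

1.50 °C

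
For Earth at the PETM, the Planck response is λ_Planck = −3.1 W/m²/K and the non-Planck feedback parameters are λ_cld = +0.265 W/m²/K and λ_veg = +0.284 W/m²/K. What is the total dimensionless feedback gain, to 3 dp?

0.177

Convert to gains: g_cld = 0.265/3.1 = 0.08548; g_veg = 0.284/3.1 = 0.09161.
Total gain g = 0.17709.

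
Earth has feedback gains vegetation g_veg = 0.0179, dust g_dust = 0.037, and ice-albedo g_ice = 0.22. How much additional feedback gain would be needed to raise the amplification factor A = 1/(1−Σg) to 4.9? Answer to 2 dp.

Current total gain = 0.2749.
Target gain for A = 4.9: g* = 1 − 1/4.9 = 0.7959.
Additional gain needed = 0.7959 − 0.2749 = 0.52.

0.52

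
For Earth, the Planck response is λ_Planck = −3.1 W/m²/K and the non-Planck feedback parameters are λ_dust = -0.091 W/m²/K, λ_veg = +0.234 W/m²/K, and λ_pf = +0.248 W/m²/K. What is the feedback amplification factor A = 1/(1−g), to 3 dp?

1.144

Convert to gains: g_dust = -0.091/3.1 = -0.02935; g_veg = 0.234/3.1 = 0.07548; g_pf = 0.248/3.1 = 0.08.
Total gain g = 0.12613.
A = 1/(1 − 0.12613) = 1.144.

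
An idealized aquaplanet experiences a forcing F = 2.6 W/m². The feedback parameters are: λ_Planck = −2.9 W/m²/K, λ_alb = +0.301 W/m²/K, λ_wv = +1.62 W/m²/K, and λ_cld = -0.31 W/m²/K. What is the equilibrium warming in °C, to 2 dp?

Net feedback parameter λ = (−2.9) + (+0.301) + (+1.62) + (-0.31) = -1.289 W/m²/K.
ΔT = −F/λ = −2.6/(-1.289) = 2.02 °C.

2.02 °C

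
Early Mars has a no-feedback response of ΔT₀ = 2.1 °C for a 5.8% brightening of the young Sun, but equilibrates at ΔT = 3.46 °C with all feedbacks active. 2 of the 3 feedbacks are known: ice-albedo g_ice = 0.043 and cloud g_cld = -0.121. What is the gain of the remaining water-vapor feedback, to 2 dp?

0.47

Amplification A = ΔT/ΔT₀ = 3.46/2.1 = 1.648.
Total gain g = 1 − 1/A = 1 − 1/1.648 = 0.3932.
Known gains sum to 0.043 − 0.121 = -0.078.
g_wv = 0.3932 + 0.078 = 0.47.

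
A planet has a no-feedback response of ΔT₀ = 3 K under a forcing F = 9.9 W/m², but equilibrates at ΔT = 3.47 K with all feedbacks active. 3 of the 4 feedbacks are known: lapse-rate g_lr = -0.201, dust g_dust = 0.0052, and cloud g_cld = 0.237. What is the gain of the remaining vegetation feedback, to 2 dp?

Amplification A = ΔT/ΔT₀ = 3.47/3 = 1.157.
Total gain g = 1 − 1/A = 1 − 1/1.157 = 0.1357.
Known gains sum to -0.201 + 0.0052 + 0.237 = 0.0412.
g_veg = 0.1357 − 0.0412 = 0.09.

0.09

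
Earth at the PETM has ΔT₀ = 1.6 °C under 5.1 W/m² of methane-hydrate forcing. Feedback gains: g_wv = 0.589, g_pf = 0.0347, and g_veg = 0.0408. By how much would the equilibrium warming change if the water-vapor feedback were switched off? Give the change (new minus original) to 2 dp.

-3.04 °C

Original: g = 0.6645, ΔT = 1.6/(1−0.6645) = 4.7690 °C.
Without water-vapor: g' = 0.0755, ΔT' = 1.6/(1−0.0755) = 1.7307 °C.
Change = 1.7307 − 4.7690 = -3.04 °C.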